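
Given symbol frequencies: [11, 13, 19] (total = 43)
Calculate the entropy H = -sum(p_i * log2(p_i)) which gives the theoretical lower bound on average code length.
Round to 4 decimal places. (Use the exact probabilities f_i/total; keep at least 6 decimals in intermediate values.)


Per-symbol terms -p_i * log2(p_i) with p_i = f_i/43:
  p = 11/43 = 0.255814: log2(p) = -1.966833, -p*log2(p) = 0.503143
  p = 13/43 = 0.302326: log2(p) = -1.725825, -p*log2(p) = 0.521761
  p = 19/43 = 0.441860: log2(p) = -1.178337, -p*log2(p) = 0.520661
H = 0.503143 + 0.521761 + 0.520661 = 1.545565

H = 1.5456 bits/symbol


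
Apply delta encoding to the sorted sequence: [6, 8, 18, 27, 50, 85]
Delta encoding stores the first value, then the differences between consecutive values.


First value: 6
Deltas:
  8 - 6 = 2
  18 - 8 = 10
  27 - 18 = 9
  50 - 27 = 23
  85 - 50 = 35


Delta encoded: [6, 2, 10, 9, 23, 35]


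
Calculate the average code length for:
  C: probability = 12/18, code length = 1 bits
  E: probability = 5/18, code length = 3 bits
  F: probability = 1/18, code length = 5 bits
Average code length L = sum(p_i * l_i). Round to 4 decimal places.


Weighted contributions p_i * l_i:
  C: (12/18) * 1 = 12/18
  E: (5/18) * 3 = 15/18
  F: (1/18) * 5 = 5/18
Sum = (12 + 15 + 5)/18 = 32/18

L = 32/18 = 1.7778 bits/symbol


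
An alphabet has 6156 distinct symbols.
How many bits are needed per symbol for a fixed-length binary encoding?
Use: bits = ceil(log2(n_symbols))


log2(6156) = 12.5878
Bracket: 2^12 = 4096 < 6156 <= 2^13 = 8192
So ceil(log2(6156)) = 13

bits = ceil(log2(6156)) = ceil(12.5878) = 13 bits


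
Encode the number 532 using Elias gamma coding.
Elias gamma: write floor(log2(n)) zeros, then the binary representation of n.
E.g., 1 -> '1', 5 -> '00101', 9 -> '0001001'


num_bits = floor(log2(532)) + 1 = 10
leading_zeros = num_bits - 1 = 9
binary(532) = 1000010100

Elias gamma(532) = '000000000' + '1000010100' = 0000000001000010100 (19 bits)


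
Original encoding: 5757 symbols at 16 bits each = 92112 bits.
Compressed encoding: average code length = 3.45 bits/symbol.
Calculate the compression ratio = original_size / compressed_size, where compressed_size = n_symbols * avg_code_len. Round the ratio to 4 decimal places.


original_size = n_symbols * orig_bits = 5757 * 16 = 92112 bits
compressed_size = n_symbols * avg_code_len = 5757 * 3.45 = 19861.65 bits
ratio = original_size / compressed_size = 92112 / 19861.65 = 4.6377

Compression ratio = 4.6377


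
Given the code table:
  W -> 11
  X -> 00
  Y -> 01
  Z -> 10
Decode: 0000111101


Decoding:
00 -> X
00 -> X
11 -> W
11 -> W
01 -> Y


Result: XXWWY


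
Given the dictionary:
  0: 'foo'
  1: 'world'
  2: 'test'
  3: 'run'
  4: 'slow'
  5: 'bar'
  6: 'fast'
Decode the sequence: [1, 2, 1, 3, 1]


Look up each index in the dictionary:
  1 -> 'world'
  2 -> 'test'
  1 -> 'world'
  3 -> 'run'
  1 -> 'world'

Decoded: "world test world run world"


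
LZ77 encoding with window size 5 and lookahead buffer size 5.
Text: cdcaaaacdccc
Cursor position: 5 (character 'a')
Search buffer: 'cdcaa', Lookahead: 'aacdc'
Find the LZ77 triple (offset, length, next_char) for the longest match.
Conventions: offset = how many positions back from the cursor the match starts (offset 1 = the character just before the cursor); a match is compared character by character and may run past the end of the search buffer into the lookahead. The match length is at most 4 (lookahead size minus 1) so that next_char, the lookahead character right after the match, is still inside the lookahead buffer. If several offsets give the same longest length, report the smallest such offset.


Try each offset into the search buffer:
  offset=1 (pos 4, char 'a'): match length 2
  offset=2 (pos 3, char 'a'): match length 2
  offset=3 (pos 2, char 'c'): match length 0
  offset=4 (pos 1, char 'd'): match length 0
  offset=5 (pos 0, char 'c'): match length 0
Longest match has length 2, found at offsets 1, 2; take the smallest, offset 1.
next_char = character at position 5 + 2 = 7 -> 'c'

Best match: offset=1, length=2 (matching 'aa' starting at position 4)
LZ77 triple: (1, 2, 'c')


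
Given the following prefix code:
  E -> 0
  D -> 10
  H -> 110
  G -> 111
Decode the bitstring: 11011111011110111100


Decoding step by step:
Bits 110 -> H
Bits 111 -> G
Bits 110 -> H
Bits 111 -> G
Bits 10 -> D
Bits 111 -> G
Bits 10 -> D
Bits 0 -> E


Decoded message: HGHGDGDE


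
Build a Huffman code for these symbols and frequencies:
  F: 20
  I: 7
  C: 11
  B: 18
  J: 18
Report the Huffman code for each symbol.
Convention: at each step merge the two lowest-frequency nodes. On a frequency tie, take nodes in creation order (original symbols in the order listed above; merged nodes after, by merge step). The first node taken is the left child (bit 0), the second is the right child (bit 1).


Huffman tree construction:
Step 1: Merge I(7) + C(11) = 18
Step 2: Merge B(18) + J(18) = 36
Step 3: Merge (I+C)(18) + F(20) = 38
Step 4: Merge (B+J)(36) + ((I+C)+F)(38) = 74
Read each symbol's code off the tree from the root (left child = 0, right child = 1).

Codes:
  F: 11 (length 2)
  I: 100 (length 3)
  C: 101 (length 3)
  B: 00 (length 2)
  J: 01 (length 2)
Average code length: 166/74 = 2.2432 bits/symbol


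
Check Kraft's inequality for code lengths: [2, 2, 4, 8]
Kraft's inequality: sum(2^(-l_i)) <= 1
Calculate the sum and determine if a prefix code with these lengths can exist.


Sum = 2^(-2) + 2^(-2) + 2^(-4) + 2^(-8)
    = 0.25 + 0.25 + 0.0625 + 0.00390625
    = 145/256 = 0.56640625
Since 0.56640625 <= 1, Kraft's inequality IS satisfied.
A prefix code with these lengths CAN exist.

Kraft sum = 0.56640625. Satisfied.


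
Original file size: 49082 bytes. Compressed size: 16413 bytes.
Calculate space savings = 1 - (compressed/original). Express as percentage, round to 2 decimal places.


ratio = compressed/original = 16413/49082 = 0.3344
savings = 1 - ratio = 1 - 0.3344 = 0.6656
as a percentage: 0.6656 * 100 = 66.56%

Space savings = 1 - 16413/49082 = 66.56%


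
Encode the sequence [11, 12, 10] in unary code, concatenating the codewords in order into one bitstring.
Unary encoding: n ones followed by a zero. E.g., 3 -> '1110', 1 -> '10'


Encode each number as n ones followed by a terminating 0:
  11 -> 111111111110 (12 bits)
  12 -> 1111111111110 (13 bits)
  10 -> 11111111110 (11 bits)
Total length = 12 + 13 + 11 = 36 bits.

Unary([11, 12, 10]) = 111111111110111111111111011111111110 (36 bits)


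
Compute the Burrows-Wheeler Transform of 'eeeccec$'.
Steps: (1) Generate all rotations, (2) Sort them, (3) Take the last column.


Rotations (sorted):
  0: $eeeccec -> last char: c
  1: c$eeecce -> last char: e
  2: ccec$eee -> last char: e
  3: cec$eeec -> last char: c
  4: ec$eeecc -> last char: c
  5: eccec$ee -> last char: e
  6: eeccec$e -> last char: e
  7: eeeccec$ -> last char: $


BWT = ceeccee$


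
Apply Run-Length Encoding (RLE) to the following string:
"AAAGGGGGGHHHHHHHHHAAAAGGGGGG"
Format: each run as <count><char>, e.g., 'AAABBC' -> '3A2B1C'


Scanning runs left to right:
  i=0: run of 'A' x 3 -> '3A'
  i=3: run of 'G' x 6 -> '6G'
  i=9: run of 'H' x 9 -> '9H'
  i=18: run of 'A' x 4 -> '4A'
  i=22: run of 'G' x 6 -> '6G'

RLE = 3A6G9H4A6G


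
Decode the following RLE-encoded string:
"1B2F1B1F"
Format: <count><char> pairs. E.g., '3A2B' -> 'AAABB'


Expanding each <count><char> pair:
  1B -> 'B'
  2F -> 'FF'
  1B -> 'B'
  1F -> 'F'

Decoded = BFFBF


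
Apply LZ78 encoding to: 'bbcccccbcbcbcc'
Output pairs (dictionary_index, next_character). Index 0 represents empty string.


LZ78 encoding steps:
Dictionary: {0: ''}
Step 1: w='' (idx 0), next='b' -> output (0, 'b'), add 'b' as idx 1
Step 2: w='b' (idx 1), next='c' -> output (1, 'c'), add 'bc' as idx 2
Step 3: w='' (idx 0), next='c' -> output (0, 'c'), add 'c' as idx 3
Step 4: w='c' (idx 3), next='c' -> output (3, 'c'), add 'cc' as idx 4
Step 5: w='c' (idx 3), next='b' -> output (3, 'b'), add 'cb' as idx 5
Step 6: w='cb' (idx 5), next='c' -> output (5, 'c'), add 'cbc' as idx 6
Step 7: w='bc' (idx 2), next='c' -> output (2, 'c'), add 'bcc' as idx 7


Encoded: [(0, 'b'), (1, 'c'), (0, 'c'), (3, 'c'), (3, 'b'), (5, 'c'), (2, 'c')]


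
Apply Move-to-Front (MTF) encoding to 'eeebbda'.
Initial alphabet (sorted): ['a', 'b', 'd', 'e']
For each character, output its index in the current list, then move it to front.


MTF encoding:
'e': index 3 in ['a', 'b', 'd', 'e'] -> ['e', 'a', 'b', 'd']
'e': index 0 in ['e', 'a', 'b', 'd'] -> ['e', 'a', 'b', 'd']
'e': index 0 in ['e', 'a', 'b', 'd'] -> ['e', 'a', 'b', 'd']
'b': index 2 in ['e', 'a', 'b', 'd'] -> ['b', 'e', 'a', 'd']
'b': index 0 in ['b', 'e', 'a', 'd'] -> ['b', 'e', 'a', 'd']
'd': index 3 in ['b', 'e', 'a', 'd'] -> ['d', 'b', 'e', 'a']
'a': index 3 in ['d', 'b', 'e', 'a'] -> ['a', 'd', 'b', 'e']


Output: [3, 0, 0, 2, 0, 3, 3]


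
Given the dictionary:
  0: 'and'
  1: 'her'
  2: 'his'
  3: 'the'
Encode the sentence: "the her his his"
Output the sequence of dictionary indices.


Look up each word in the dictionary:
  'the' -> 3
  'her' -> 1
  'his' -> 2
  'his' -> 2

Encoded: [3, 1, 2, 2]


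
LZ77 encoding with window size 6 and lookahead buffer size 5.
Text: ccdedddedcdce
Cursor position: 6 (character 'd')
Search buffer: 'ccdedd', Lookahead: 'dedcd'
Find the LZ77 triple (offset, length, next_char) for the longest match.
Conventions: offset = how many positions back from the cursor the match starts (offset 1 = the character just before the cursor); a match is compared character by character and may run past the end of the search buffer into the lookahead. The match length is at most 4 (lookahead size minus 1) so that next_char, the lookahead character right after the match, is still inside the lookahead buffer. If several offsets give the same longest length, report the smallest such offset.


Try each offset into the search buffer:
  offset=1 (pos 5, char 'd'): match length 1
  offset=2 (pos 4, char 'd'): match length 1
  offset=3 (pos 3, char 'e'): match length 0
  offset=4 (pos 2, char 'd'): match length 3
  offset=5 (pos 1, char 'c'): match length 0
  offset=6 (pos 0, char 'c'): match length 0
Longest match has length 3 at offset 4.
next_char = character at position 6 + 3 = 9 -> 'c'

Best match: offset=4, length=3 (matching 'ded' starting at position 2)
LZ77 triple: (4, 3, 'c')


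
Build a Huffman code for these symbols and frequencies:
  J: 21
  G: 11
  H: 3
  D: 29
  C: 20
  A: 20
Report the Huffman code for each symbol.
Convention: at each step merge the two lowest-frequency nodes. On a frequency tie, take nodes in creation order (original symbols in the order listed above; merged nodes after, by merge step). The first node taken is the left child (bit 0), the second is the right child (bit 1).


Huffman tree construction:
Step 1: Merge H(3) + G(11) = 14
Step 2: Merge (H+G)(14) + C(20) = 34
Step 3: Merge A(20) + J(21) = 41
Step 4: Merge D(29) + ((H+G)+C)(34) = 63
Step 5: Merge (A+J)(41) + (D+((H+G)+C))(63) = 104
Read each symbol's code off the tree from the root (left child = 0, right child = 1).

Codes:
  J: 01 (length 2)
  G: 1101 (length 4)
  H: 1100 (length 4)
  D: 10 (length 2)
  C: 111 (length 3)
  A: 00 (length 2)
Average code length: 256/104 = 2.4615 bits/symbol


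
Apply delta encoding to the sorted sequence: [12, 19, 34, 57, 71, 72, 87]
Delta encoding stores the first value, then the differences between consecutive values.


First value: 12
Deltas:
  19 - 12 = 7
  34 - 19 = 15
  57 - 34 = 23
  71 - 57 = 14
  72 - 71 = 1
  87 - 72 = 15


Delta encoded: [12, 7, 15, 23, 14, 1, 15]


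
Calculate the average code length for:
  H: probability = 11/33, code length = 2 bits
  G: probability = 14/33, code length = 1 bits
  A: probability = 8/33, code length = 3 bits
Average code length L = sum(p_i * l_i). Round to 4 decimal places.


Weighted contributions p_i * l_i:
  H: (11/33) * 2 = 22/33
  G: (14/33) * 1 = 14/33
  A: (8/33) * 3 = 24/33
Sum = (22 + 14 + 24)/33 = 60/33

L = 60/33 = 1.8182 bits/symbol


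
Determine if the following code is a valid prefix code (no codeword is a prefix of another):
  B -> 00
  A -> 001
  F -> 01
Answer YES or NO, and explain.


Checking each pair (does one codeword prefix another?):
  B='00' vs A='001': prefix -- VIOLATION

NO -- this is NOT a valid prefix code. B (00) is a prefix of A (001).


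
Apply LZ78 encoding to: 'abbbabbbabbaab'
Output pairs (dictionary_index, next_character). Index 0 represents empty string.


LZ78 encoding steps:
Dictionary: {0: ''}
Step 1: w='' (idx 0), next='a' -> output (0, 'a'), add 'a' as idx 1
Step 2: w='' (idx 0), next='b' -> output (0, 'b'), add 'b' as idx 2
Step 3: w='b' (idx 2), next='b' -> output (2, 'b'), add 'bb' as idx 3
Step 4: w='a' (idx 1), next='b' -> output (1, 'b'), add 'ab' as idx 4
Step 5: w='bb' (idx 3), next='a' -> output (3, 'a'), add 'bba' as idx 5
Step 6: w='bba' (idx 5), next='a' -> output (5, 'a'), add 'bbaa' as idx 6
Step 7: w='b' (idx 2), end of input -> output (2, '')


Encoded: [(0, 'a'), (0, 'b'), (2, 'b'), (1, 'b'), (3, 'a'), (5, 'a'), (2, '')]


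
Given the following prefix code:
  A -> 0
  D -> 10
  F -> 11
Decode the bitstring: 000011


Decoding step by step:
Bits 0 -> A
Bits 0 -> A
Bits 0 -> A
Bits 0 -> A
Bits 11 -> F


Decoded message: AAAAF


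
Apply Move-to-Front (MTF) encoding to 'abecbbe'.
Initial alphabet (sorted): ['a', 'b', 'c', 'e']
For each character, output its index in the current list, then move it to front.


MTF encoding:
'a': index 0 in ['a', 'b', 'c', 'e'] -> ['a', 'b', 'c', 'e']
'b': index 1 in ['a', 'b', 'c', 'e'] -> ['b', 'a', 'c', 'e']
'e': index 3 in ['b', 'a', 'c', 'e'] -> ['e', 'b', 'a', 'c']
'c': index 3 in ['e', 'b', 'a', 'c'] -> ['c', 'e', 'b', 'a']
'b': index 2 in ['c', 'e', 'b', 'a'] -> ['b', 'c', 'e', 'a']
'b': index 0 in ['b', 'c', 'e', 'a'] -> ['b', 'c', 'e', 'a']
'e': index 2 in ['b', 'c', 'e', 'a'] -> ['e', 'b', 'c', 'a']


Output: [0, 1, 3, 3, 2, 0, 2]


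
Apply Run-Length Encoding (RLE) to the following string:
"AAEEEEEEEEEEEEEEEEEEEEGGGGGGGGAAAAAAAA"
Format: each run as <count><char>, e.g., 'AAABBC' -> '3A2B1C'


Scanning runs left to right:
  i=0: run of 'A' x 2 -> '2A'
  i=2: run of 'E' x 20 -> '20E'
  i=22: run of 'G' x 8 -> '8G'
  i=30: run of 'A' x 8 -> '8A'

RLE = 2A20E8G8A


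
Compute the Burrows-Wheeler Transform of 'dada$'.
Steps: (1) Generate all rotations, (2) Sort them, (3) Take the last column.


Rotations (sorted):
  0: $dada -> last char: a
  1: a$dad -> last char: d
  2: ada$d -> last char: d
  3: da$da -> last char: a
  4: dada$ -> last char: $


BWT = adda$


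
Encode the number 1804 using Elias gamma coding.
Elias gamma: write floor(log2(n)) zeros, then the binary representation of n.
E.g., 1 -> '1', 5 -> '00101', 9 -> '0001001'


num_bits = floor(log2(1804)) + 1 = 11
leading_zeros = num_bits - 1 = 10
binary(1804) = 11100001100

Elias gamma(1804) = '0000000000' + '11100001100' = 000000000011100001100 (21 bits)


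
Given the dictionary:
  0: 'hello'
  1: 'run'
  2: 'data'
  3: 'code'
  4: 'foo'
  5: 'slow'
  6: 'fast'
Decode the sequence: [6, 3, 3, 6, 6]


Look up each index in the dictionary:
  6 -> 'fast'
  3 -> 'code'
  3 -> 'code'
  6 -> 'fast'
  6 -> 'fast'

Decoded: "fast code code fast fast"


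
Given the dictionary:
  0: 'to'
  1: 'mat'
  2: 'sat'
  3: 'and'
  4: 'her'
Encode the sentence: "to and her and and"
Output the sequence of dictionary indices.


Look up each word in the dictionary:
  'to' -> 0
  'and' -> 3
  'her' -> 4
  'and' -> 3
  'and' -> 3

Encoded: [0, 3, 4, 3, 3]


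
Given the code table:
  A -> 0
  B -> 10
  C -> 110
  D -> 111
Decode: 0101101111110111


Decoding:
0 -> A
10 -> B
110 -> C
111 -> D
111 -> D
0 -> A
111 -> D


Result: ABCDDAD


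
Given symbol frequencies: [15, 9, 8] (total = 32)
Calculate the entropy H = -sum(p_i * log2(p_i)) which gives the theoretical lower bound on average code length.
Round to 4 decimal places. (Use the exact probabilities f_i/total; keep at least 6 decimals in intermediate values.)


Per-symbol terms -p_i * log2(p_i) with p_i = f_i/32:
  p = 15/32 = 0.468750: log2(p) = -1.093109, -p*log2(p) = 0.512395
  p = 9/32 = 0.281250: log2(p) = -1.830075, -p*log2(p) = 0.514709
  p = 8/32 = 0.250000: log2(p) = -2.000000, -p*log2(p) = 0.500000
H = 0.512395 + 0.514709 + 0.500000 = 1.527104

H = 1.5271 bits/symbol


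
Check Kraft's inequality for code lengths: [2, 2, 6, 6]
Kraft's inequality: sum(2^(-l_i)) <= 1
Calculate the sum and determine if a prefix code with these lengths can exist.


Sum = 2^(-2) + 2^(-2) + 2^(-6) + 2^(-6)
    = 0.25 + 0.25 + 0.015625 + 0.015625
    = 34/64 = 0.53125
Since 0.53125 <= 1, Kraft's inequality IS satisfied.
A prefix code with these lengths CAN exist.

Kraft sum = 0.53125. Satisfied.


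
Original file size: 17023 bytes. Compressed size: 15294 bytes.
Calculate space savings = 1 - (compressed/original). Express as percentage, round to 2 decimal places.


ratio = compressed/original = 15294/17023 = 0.898432
savings = 1 - ratio = 1 - 0.898432 = 0.101568
as a percentage: 0.101568 * 100 = 10.16%

Space savings = 1 - 15294/17023 = 10.16%


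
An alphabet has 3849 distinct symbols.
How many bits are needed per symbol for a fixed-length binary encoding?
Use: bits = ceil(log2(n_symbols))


log2(3849) = 11.9103
Bracket: 2^11 = 2048 < 3849 <= 2^12 = 4096
So ceil(log2(3849)) = 12

bits = ceil(log2(3849)) = ceil(11.9103) = 12 bits


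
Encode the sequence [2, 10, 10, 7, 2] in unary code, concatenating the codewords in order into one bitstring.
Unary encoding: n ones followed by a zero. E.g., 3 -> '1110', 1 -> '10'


Encode each number as n ones followed by a terminating 0:
  2 -> 110 (3 bits)
  10 -> 11111111110 (11 bits)
  10 -> 11111111110 (11 bits)
  7 -> 11111110 (8 bits)
  2 -> 110 (3 bits)
Total length = 3 + 11 + 11 + 8 + 3 = 36 bits.

Unary([2, 10, 10, 7, 2]) = 110111111111101111111111011111110110 (36 bits)


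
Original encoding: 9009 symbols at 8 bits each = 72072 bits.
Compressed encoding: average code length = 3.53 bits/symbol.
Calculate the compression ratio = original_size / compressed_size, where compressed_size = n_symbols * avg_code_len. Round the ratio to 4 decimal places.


original_size = n_symbols * orig_bits = 9009 * 8 = 72072 bits
compressed_size = n_symbols * avg_code_len = 9009 * 3.53 = 31801.77 bits
ratio = original_size / compressed_size = 72072 / 31801.77 = 2.2663

Compression ratio = 2.2663


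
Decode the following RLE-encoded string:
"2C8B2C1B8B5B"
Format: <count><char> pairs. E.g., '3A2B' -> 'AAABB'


Expanding each <count><char> pair:
  2C -> 'CC'
  8B -> 'BBBBBBBB'
  2C -> 'CC'
  1B -> 'B'
  8B -> 'BBBBBBBB'
  5B -> 'BBBBB'

Decoded = CCBBBBBBBBCCBBBBBBBBBBBBBB


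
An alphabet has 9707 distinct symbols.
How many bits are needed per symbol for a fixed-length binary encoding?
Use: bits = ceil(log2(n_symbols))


log2(9707) = 13.2448
Bracket: 2^13 = 8192 < 9707 <= 2^14 = 16384
So ceil(log2(9707)) = 14

bits = ceil(log2(9707)) = ceil(13.2448) = 14 bits


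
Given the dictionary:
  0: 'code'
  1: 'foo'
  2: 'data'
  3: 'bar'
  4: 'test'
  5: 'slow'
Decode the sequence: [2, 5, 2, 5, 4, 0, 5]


Look up each index in the dictionary:
  2 -> 'data'
  5 -> 'slow'
  2 -> 'data'
  5 -> 'slow'
  4 -> 'test'
  0 -> 'code'
  5 -> 'slow'

Decoded: "data slow data slow test code slow"


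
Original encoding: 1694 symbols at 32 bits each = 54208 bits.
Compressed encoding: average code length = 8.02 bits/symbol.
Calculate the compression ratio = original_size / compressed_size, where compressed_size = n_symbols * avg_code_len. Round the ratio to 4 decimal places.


original_size = n_symbols * orig_bits = 1694 * 32 = 54208 bits
compressed_size = n_symbols * avg_code_len = 1694 * 8.02 = 13585.88 bits
ratio = original_size / compressed_size = 54208 / 13585.88 = 3.99

Compression ratio = 3.99


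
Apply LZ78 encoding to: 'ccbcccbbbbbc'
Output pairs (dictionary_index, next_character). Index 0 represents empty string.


LZ78 encoding steps:
Dictionary: {0: ''}
Step 1: w='' (idx 0), next='c' -> output (0, 'c'), add 'c' as idx 1
Step 2: w='c' (idx 1), next='b' -> output (1, 'b'), add 'cb' as idx 2
Step 3: w='c' (idx 1), next='c' -> output (1, 'c'), add 'cc' as idx 3
Step 4: w='cb' (idx 2), next='b' -> output (2, 'b'), add 'cbb' as idx 4
Step 5: w='' (idx 0), next='b' -> output (0, 'b'), add 'b' as idx 5
Step 6: w='b' (idx 5), next='b' -> output (5, 'b'), add 'bb' as idx 6
Step 7: w='c' (idx 1), end of input -> output (1, '')


Encoded: [(0, 'c'), (1, 'b'), (1, 'c'), (2, 'b'), (0, 'b'), (5, 'b'), (1, '')]


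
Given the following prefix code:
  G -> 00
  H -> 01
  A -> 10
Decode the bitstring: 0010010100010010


Decoding step by step:
Bits 00 -> G
Bits 10 -> A
Bits 01 -> H
Bits 01 -> H
Bits 00 -> G
Bits 01 -> H
Bits 00 -> G
Bits 10 -> A


Decoded message: GAHHGHGA


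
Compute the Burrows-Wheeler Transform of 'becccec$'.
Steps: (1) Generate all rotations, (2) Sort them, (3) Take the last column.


Rotations (sorted):
  0: $becccec -> last char: c
  1: becccec$ -> last char: $
  2: c$beccce -> last char: e
  3: cccec$be -> last char: e
  4: ccec$bec -> last char: c
  5: cec$becc -> last char: c
  6: ec$beccc -> last char: c
  7: ecccec$b -> last char: b


BWT = c$eecccb


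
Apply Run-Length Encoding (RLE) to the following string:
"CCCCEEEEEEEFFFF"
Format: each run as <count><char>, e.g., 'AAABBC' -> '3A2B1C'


Scanning runs left to right:
  i=0: run of 'C' x 4 -> '4C'
  i=4: run of 'E' x 7 -> '7E'
  i=11: run of 'F' x 4 -> '4F'

RLE = 4C7E4F


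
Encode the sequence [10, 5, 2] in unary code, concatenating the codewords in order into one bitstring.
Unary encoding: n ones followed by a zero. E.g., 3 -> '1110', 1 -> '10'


Encode each number as n ones followed by a terminating 0:
  10 -> 11111111110 (11 bits)
  5 -> 111110 (6 bits)
  2 -> 110 (3 bits)
Total length = 11 + 6 + 3 = 20 bits.

Unary([10, 5, 2]) = 11111111110111110110 (20 bits)


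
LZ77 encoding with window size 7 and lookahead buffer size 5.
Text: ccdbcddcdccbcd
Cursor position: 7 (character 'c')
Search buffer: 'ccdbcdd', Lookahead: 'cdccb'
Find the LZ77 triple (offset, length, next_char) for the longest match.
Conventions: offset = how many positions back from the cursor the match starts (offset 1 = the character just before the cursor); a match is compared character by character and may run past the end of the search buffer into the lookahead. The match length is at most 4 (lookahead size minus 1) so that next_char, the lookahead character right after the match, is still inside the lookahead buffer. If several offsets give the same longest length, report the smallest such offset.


Try each offset into the search buffer:
  offset=1 (pos 6, char 'd'): match length 0
  offset=2 (pos 5, char 'd'): match length 0
  offset=3 (pos 4, char 'c'): match length 2
  offset=4 (pos 3, char 'b'): match length 0
  offset=5 (pos 2, char 'd'): match length 0
  offset=6 (pos 1, char 'c'): match length 2
  offset=7 (pos 0, char 'c'): match length 1
Longest match has length 2, found at offsets 3, 6; take the smallest, offset 3.
next_char = character at position 7 + 2 = 9 -> 'c'

Best match: offset=3, length=2 (matching 'cd' starting at position 4)
LZ77 triple: (3, 2, 'c')


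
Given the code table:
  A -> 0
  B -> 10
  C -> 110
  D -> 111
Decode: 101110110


Decoding:
10 -> B
111 -> D
0 -> A
110 -> C


Result: BDAC


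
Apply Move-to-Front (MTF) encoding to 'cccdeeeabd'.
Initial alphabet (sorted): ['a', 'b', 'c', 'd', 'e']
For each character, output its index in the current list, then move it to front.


MTF encoding:
'c': index 2 in ['a', 'b', 'c', 'd', 'e'] -> ['c', 'a', 'b', 'd', 'e']
'c': index 0 in ['c', 'a', 'b', 'd', 'e'] -> ['c', 'a', 'b', 'd', 'e']
'c': index 0 in ['c', 'a', 'b', 'd', 'e'] -> ['c', 'a', 'b', 'd', 'e']
'd': index 3 in ['c', 'a', 'b', 'd', 'e'] -> ['d', 'c', 'a', 'b', 'e']
'e': index 4 in ['d', 'c', 'a', 'b', 'e'] -> ['e', 'd', 'c', 'a', 'b']
'e': index 0 in ['e', 'd', 'c', 'a', 'b'] -> ['e', 'd', 'c', 'a', 'b']
'e': index 0 in ['e', 'd', 'c', 'a', 'b'] -> ['e', 'd', 'c', 'a', 'b']
'a': index 3 in ['e', 'd', 'c', 'a', 'b'] -> ['a', 'e', 'd', 'c', 'b']
'b': index 4 in ['a', 'e', 'd', 'c', 'b'] -> ['b', 'a', 'e', 'd', 'c']
'd': index 3 in ['b', 'a', 'e', 'd', 'c'] -> ['d', 'b', 'a', 'e', 'c']


Output: [2, 0, 0, 3, 4, 0, 0, 3, 4, 3]


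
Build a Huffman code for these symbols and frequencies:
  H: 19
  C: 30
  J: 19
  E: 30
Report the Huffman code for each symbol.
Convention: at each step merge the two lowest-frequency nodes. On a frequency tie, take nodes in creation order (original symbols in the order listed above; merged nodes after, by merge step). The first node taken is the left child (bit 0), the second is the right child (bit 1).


Huffman tree construction:
Step 1: Merge H(19) + J(19) = 38
Step 2: Merge C(30) + E(30) = 60
Step 3: Merge (H+J)(38) + (C+E)(60) = 98
Read each symbol's code off the tree from the root (left child = 0, right child = 1).

Codes:
  H: 00 (length 2)
  C: 10 (length 2)
  J: 01 (length 2)
  E: 11 (length 2)
Average code length: 196/98 = 2.0000 bits/symbol


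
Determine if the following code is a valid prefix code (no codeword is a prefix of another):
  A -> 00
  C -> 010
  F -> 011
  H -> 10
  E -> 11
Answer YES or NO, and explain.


Checking each pair (does one codeword prefix another?):
  A='00' vs C='010': no prefix
  A='00' vs F='011': no prefix
  A='00' vs H='10': no prefix
  A='00' vs E='11': no prefix
  C='010' vs A='00': no prefix
  C='010' vs F='011': no prefix
  C='010' vs H='10': no prefix
  C='010' vs E='11': no prefix
  F='011' vs A='00': no prefix
  F='011' vs C='010': no prefix
  F='011' vs H='10': no prefix
  F='011' vs E='11': no prefix
  H='10' vs A='00': no prefix
  H='10' vs C='010': no prefix
  H='10' vs F='011': no prefix
  H='10' vs E='11': no prefix
  E='11' vs A='00': no prefix
  E='11' vs C='010': no prefix
  E='11' vs F='011': no prefix
  E='11' vs H='10': no prefix
No violation found over all pairs.

YES -- this is a valid prefix code. No codeword is a prefix of any other codeword.


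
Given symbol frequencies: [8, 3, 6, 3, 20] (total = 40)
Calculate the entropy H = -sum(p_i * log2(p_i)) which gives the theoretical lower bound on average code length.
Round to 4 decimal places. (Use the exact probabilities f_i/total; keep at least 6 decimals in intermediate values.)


Per-symbol terms -p_i * log2(p_i) with p_i = f_i/40:
  p = 8/40 = 0.200000: log2(p) = -2.321928, -p*log2(p) = 0.464386
  p = 3/40 = 0.075000: log2(p) = -3.736966, -p*log2(p) = 0.280272
  p = 6/40 = 0.150000: log2(p) = -2.736966, -p*log2(p) = 0.410545
  p = 3/40 = 0.075000: log2(p) = -3.736966, -p*log2(p) = 0.280272
  p = 20/40 = 0.500000: log2(p) = -1.000000, -p*log2(p) = 0.500000
H = 0.464386 + 0.280272 + 0.410545 + 0.280272 + 0.500000 = 1.935475

H = 1.9355 bits/symbol


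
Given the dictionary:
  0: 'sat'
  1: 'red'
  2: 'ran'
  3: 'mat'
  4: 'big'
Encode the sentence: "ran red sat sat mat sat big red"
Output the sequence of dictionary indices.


Look up each word in the dictionary:
  'ran' -> 2
  'red' -> 1
  'sat' -> 0
  'sat' -> 0
  'mat' -> 3
  'sat' -> 0
  'big' -> 4
  'red' -> 1

Encoded: [2, 1, 0, 0, 3, 0, 4, 1]


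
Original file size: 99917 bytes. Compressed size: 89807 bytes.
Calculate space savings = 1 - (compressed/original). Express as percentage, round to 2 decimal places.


ratio = compressed/original = 89807/99917 = 0.898816
savings = 1 - ratio = 1 - 0.898816 = 0.101184
as a percentage: 0.101184 * 100 = 10.12%

Space savings = 1 - 89807/99917 = 10.12%


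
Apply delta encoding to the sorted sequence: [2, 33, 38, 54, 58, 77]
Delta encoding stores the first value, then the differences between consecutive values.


First value: 2
Deltas:
  33 - 2 = 31
  38 - 33 = 5
  54 - 38 = 16
  58 - 54 = 4
  77 - 58 = 19


Delta encoded: [2, 31, 5, 16, 4, 19]


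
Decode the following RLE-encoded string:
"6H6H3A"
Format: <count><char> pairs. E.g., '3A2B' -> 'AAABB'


Expanding each <count><char> pair:
  6H -> 'HHHHHH'
  6H -> 'HHHHHH'
  3A -> 'AAA'

Decoded = HHHHHHHHHHHHAAA


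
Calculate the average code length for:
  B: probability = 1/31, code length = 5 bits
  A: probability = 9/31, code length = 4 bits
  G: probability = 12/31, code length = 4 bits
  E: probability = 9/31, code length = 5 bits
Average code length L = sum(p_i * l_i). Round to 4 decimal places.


Weighted contributions p_i * l_i:
  B: (1/31) * 5 = 5/31
  A: (9/31) * 4 = 36/31
  G: (12/31) * 4 = 48/31
  E: (9/31) * 5 = 45/31
Sum = (5 + 36 + 48 + 45)/31 = 134/31

L = 134/31 = 4.3226 bits/symbol


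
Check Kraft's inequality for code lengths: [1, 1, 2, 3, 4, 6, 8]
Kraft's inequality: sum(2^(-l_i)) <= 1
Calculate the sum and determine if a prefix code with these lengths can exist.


Sum = 2^(-1) + 2^(-1) + 2^(-2) + 2^(-3) + 2^(-4) + 2^(-6) + 2^(-8)
    = 0.5 + 0.5 + 0.25 + 0.125 + 0.0625 + 0.015625 + 0.00390625
    = 373/256 = 1.45703125
Since 1.45703125 > 1, Kraft's inequality is NOT satisfied.
A prefix code with these lengths CANNOT exist.

Kraft sum = 1.45703125. Not satisfied.


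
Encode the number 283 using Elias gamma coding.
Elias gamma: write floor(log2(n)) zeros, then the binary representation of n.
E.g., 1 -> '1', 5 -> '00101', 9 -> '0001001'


num_bits = floor(log2(283)) + 1 = 9
leading_zeros = num_bits - 1 = 8
binary(283) = 100011011

Elias gamma(283) = '00000000' + '100011011' = 00000000100011011 (17 bits)


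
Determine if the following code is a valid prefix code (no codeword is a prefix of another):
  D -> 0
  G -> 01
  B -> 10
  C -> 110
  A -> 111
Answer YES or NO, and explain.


Checking each pair (does one codeword prefix another?):
  D='0' vs G='01': prefix -- VIOLATION

NO -- this is NOT a valid prefix code. D (0) is a prefix of G (01).


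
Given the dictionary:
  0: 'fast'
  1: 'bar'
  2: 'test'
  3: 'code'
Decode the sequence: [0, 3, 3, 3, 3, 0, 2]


Look up each index in the dictionary:
  0 -> 'fast'
  3 -> 'code'
  3 -> 'code'
  3 -> 'code'
  3 -> 'code'
  0 -> 'fast'
  2 -> 'test'

Decoded: "fast code code code code fast test"


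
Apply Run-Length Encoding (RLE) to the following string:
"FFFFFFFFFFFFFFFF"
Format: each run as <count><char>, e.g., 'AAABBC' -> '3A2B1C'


Scanning runs left to right:
  i=0: run of 'F' x 16 -> '16F'

RLE = 16F


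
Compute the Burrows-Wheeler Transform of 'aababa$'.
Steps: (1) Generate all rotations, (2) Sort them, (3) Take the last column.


Rotations (sorted):
  0: $aababa -> last char: a
  1: a$aabab -> last char: b
  2: aababa$ -> last char: $
  3: aba$aab -> last char: b
  4: ababa$a -> last char: a
  5: ba$aaba -> last char: a
  6: baba$aa -> last char: a


BWT = ab$baaa


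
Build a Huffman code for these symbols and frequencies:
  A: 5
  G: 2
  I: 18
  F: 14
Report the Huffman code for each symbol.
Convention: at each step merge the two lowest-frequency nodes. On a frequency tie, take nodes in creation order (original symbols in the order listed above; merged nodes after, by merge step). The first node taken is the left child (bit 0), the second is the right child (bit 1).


Huffman tree construction:
Step 1: Merge G(2) + A(5) = 7
Step 2: Merge (G+A)(7) + F(14) = 21
Step 3: Merge I(18) + ((G+A)+F)(21) = 39
Read each symbol's code off the tree from the root (left child = 0, right child = 1).

Codes:
  A: 101 (length 3)
  G: 100 (length 3)
  I: 0 (length 1)
  F: 11 (length 2)
Average code length: 67/39 = 1.7179 bits/symbol


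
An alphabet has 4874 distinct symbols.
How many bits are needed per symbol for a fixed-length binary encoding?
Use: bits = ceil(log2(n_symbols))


log2(4874) = 12.2509
Bracket: 2^12 = 4096 < 4874 <= 2^13 = 8192
So ceil(log2(4874)) = 13

bits = ceil(log2(4874)) = ceil(12.2509) = 13 bits


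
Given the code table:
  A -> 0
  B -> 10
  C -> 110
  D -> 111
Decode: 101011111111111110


Decoding:
10 -> B
10 -> B
111 -> D
111 -> D
111 -> D
111 -> D
10 -> B


Result: BBDDDDB


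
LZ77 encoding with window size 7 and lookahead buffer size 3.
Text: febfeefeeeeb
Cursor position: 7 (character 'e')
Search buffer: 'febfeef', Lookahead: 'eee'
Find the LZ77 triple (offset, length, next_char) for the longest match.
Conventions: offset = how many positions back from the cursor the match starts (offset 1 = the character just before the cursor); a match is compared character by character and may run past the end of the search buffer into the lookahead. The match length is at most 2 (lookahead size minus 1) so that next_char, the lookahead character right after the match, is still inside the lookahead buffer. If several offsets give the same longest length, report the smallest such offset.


Try each offset into the search buffer:
  offset=1 (pos 6, char 'f'): match length 0
  offset=2 (pos 5, char 'e'): match length 1
  offset=3 (pos 4, char 'e'): match length 2
  offset=4 (pos 3, char 'f'): match length 0
  offset=5 (pos 2, char 'b'): match length 0
  offset=6 (pos 1, char 'e'): match length 1
  offset=7 (pos 0, char 'f'): match length 0
Longest match has length 2 at offset 3.
next_char = character at position 7 + 2 = 9 -> 'e'

Best match: offset=3, length=2 (matching 'ee' starting at position 4)
LZ77 triple: (3, 2, 'e')


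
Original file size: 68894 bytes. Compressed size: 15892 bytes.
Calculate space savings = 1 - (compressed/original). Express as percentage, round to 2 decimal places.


ratio = compressed/original = 15892/68894 = 0.230673
savings = 1 - ratio = 1 - 0.230673 = 0.769327
as a percentage: 0.769327 * 100 = 76.93%

Space savings = 1 - 15892/68894 = 76.93%


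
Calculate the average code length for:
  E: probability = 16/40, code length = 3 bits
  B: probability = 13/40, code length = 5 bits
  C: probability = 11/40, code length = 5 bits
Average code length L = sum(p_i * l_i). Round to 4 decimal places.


Weighted contributions p_i * l_i:
  E: (16/40) * 3 = 48/40
  B: (13/40) * 5 = 65/40
  C: (11/40) * 5 = 55/40
Sum = (48 + 65 + 55)/40 = 168/40

L = 168/40 = 4.2000 bits/symbol


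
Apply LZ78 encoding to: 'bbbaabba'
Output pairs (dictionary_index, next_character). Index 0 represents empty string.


LZ78 encoding steps:
Dictionary: {0: ''}
Step 1: w='' (idx 0), next='b' -> output (0, 'b'), add 'b' as idx 1
Step 2: w='b' (idx 1), next='b' -> output (1, 'b'), add 'bb' as idx 2
Step 3: w='' (idx 0), next='a' -> output (0, 'a'), add 'a' as idx 3
Step 4: w='a' (idx 3), next='b' -> output (3, 'b'), add 'ab' as idx 4
Step 5: w='b' (idx 1), next='a' -> output (1, 'a'), add 'ba' as idx 5


Encoded: [(0, 'b'), (1, 'b'), (0, 'a'), (3, 'b'), (1, 'a')]


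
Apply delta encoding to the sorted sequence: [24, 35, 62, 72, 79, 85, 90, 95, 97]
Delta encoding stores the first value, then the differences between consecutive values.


First value: 24
Deltas:
  35 - 24 = 11
  62 - 35 = 27
  72 - 62 = 10
  79 - 72 = 7
  85 - 79 = 6
  90 - 85 = 5
  95 - 90 = 5
  97 - 95 = 2


Delta encoded: [24, 11, 27, 10, 7, 6, 5, 5, 2]


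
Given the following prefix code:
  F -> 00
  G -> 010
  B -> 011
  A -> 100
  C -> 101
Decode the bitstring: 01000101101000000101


Decoding step by step:
Bits 010 -> G
Bits 00 -> F
Bits 101 -> C
Bits 101 -> C
Bits 00 -> F
Bits 00 -> F
Bits 00 -> F
Bits 101 -> C


Decoded message: GFCCFFFC


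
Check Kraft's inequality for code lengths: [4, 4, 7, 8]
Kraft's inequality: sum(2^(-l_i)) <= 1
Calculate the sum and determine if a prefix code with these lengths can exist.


Sum = 2^(-4) + 2^(-4) + 2^(-7) + 2^(-8)
    = 0.0625 + 0.0625 + 0.0078125 + 0.00390625
    = 35/256 = 0.13671875
Since 0.13671875 <= 1, Kraft's inequality IS satisfied.
A prefix code with these lengths CAN exist.

Kraft sum = 0.13671875. Satisfied.


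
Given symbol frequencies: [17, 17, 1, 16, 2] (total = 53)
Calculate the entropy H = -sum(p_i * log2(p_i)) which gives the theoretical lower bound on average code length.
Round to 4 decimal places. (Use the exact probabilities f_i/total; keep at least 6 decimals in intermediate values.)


Per-symbol terms -p_i * log2(p_i) with p_i = f_i/53:
  p = 17/53 = 0.320755: log2(p) = -1.640458, -p*log2(p) = 0.526185
  p = 17/53 = 0.320755: log2(p) = -1.640458, -p*log2(p) = 0.526185
  p = 1/53 = 0.018868: log2(p) = -5.727920, -p*log2(p) = 0.108074
  p = 16/53 = 0.301887: log2(p) = -1.727920, -p*log2(p) = 0.521636
  p = 2/53 = 0.037736: log2(p) = -4.727920, -p*log2(p) = 0.178412
H = 0.526185 + 0.526185 + 0.108074 + 0.521636 + 0.178412 = 1.860492

H = 1.8605 bits/symbol


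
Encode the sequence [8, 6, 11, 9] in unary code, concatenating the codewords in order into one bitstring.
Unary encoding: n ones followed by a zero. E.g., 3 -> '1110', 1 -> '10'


Encode each number as n ones followed by a terminating 0:
  8 -> 111111110 (9 bits)
  6 -> 1111110 (7 bits)
  11 -> 111111111110 (12 bits)
  9 -> 1111111110 (10 bits)
Total length = 9 + 7 + 12 + 10 = 38 bits.

Unary([8, 6, 11, 9]) = 11111111011111101111111111101111111110 (38 bits)


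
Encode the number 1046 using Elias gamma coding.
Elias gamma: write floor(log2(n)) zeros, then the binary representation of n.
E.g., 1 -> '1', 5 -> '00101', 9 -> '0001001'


num_bits = floor(log2(1046)) + 1 = 11
leading_zeros = num_bits - 1 = 10
binary(1046) = 10000010110

Elias gamma(1046) = '0000000000' + '10000010110' = 000000000010000010110 (21 bits)


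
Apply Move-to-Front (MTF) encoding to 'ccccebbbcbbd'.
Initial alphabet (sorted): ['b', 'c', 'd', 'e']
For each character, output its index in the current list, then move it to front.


MTF encoding:
'c': index 1 in ['b', 'c', 'd', 'e'] -> ['c', 'b', 'd', 'e']
'c': index 0 in ['c', 'b', 'd', 'e'] -> ['c', 'b', 'd', 'e']
'c': index 0 in ['c', 'b', 'd', 'e'] -> ['c', 'b', 'd', 'e']
'c': index 0 in ['c', 'b', 'd', 'e'] -> ['c', 'b', 'd', 'e']
'e': index 3 in ['c', 'b', 'd', 'e'] -> ['e', 'c', 'b', 'd']
'b': index 2 in ['e', 'c', 'b', 'd'] -> ['b', 'e', 'c', 'd']
'b': index 0 in ['b', 'e', 'c', 'd'] -> ['b', 'e', 'c', 'd']
'b': index 0 in ['b', 'e', 'c', 'd'] -> ['b', 'e', 'c', 'd']
'c': index 2 in ['b', 'e', 'c', 'd'] -> ['c', 'b', 'e', 'd']
'b': index 1 in ['c', 'b', 'e', 'd'] -> ['b', 'c', 'e', 'd']
'b': index 0 in ['b', 'c', 'e', 'd'] -> ['b', 'c', 'e', 'd']
'd': index 3 in ['b', 'c', 'e', 'd'] -> ['d', 'b', 'c', 'e']


Output: [1, 0, 0, 0, 3, 2, 0, 0, 2, 1, 0, 3]


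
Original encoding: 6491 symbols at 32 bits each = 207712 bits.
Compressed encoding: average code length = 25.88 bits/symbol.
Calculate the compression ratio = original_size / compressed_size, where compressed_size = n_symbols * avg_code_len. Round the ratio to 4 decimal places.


original_size = n_symbols * orig_bits = 6491 * 32 = 207712 bits
compressed_size = n_symbols * avg_code_len = 6491 * 25.88 = 167987.08 bits
ratio = original_size / compressed_size = 207712 / 167987.08 = 1.2365

Compression ratio = 1.2365


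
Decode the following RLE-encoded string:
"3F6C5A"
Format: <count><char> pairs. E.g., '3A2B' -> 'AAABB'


Expanding each <count><char> pair:
  3F -> 'FFF'
  6C -> 'CCCCCC'
  5A -> 'AAAAA'

Decoded = FFFCCCCCCAAAAA


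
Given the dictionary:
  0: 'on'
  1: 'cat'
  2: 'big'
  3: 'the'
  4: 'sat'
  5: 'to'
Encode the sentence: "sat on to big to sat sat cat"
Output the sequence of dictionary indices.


Look up each word in the dictionary:
  'sat' -> 4
  'on' -> 0
  'to' -> 5
  'big' -> 2
  'to' -> 5
  'sat' -> 4
  'sat' -> 4
  'cat' -> 1

Encoded: [4, 0, 5, 2, 5, 4, 4, 1]


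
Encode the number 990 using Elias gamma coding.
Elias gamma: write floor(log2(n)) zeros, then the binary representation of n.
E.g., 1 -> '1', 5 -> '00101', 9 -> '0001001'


num_bits = floor(log2(990)) + 1 = 10
leading_zeros = num_bits - 1 = 9
binary(990) = 1111011110

Elias gamma(990) = '000000000' + '1111011110' = 0000000001111011110 (19 bits)


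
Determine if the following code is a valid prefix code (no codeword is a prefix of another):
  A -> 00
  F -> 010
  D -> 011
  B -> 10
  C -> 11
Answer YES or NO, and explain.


Checking each pair (does one codeword prefix another?):
  A='00' vs F='010': no prefix
  A='00' vs D='011': no prefix
  A='00' vs B='10': no prefix
  A='00' vs C='11': no prefix
  F='010' vs A='00': no prefix
  F='010' vs D='011': no prefix
  F='010' vs B='10': no prefix
  F='010' vs C='11': no prefix
  D='011' vs A='00': no prefix
  D='011' vs F='010': no prefix
  D='011' vs B='10': no prefix
  D='011' vs C='11': no prefix
  B='10' vs A='00': no prefix
  B='10' vs F='010': no prefix
  B='10' vs D='011': no prefix
  B='10' vs C='11': no prefix
  C='11' vs A='00': no prefix
  C='11' vs F='010': no prefix
  C='11' vs D='011': no prefix
  C='11' vs B='10': no prefix
No violation found over all pairs.

YES -- this is a valid prefix code. No codeword is a prefix of any other codeword.
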